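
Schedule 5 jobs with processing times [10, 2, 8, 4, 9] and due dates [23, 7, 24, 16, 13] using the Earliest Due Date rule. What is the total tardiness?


Sort by due date (EDD order): [(2, 7), (9, 13), (4, 16), (10, 23), (8, 24)]
Compute completion times and tardiness:
  Job 1: p=2, d=7, C=2, tardiness=max(0,2-7)=0
  Job 2: p=9, d=13, C=11, tardiness=max(0,11-13)=0
  Job 3: p=4, d=16, C=15, tardiness=max(0,15-16)=0
  Job 4: p=10, d=23, C=25, tardiness=max(0,25-23)=2
  Job 5: p=8, d=24, C=33, tardiness=max(0,33-24)=9
Total tardiness = 11

11


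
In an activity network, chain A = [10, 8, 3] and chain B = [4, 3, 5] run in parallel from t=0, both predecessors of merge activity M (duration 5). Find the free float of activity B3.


ES(B3) = sum of predecessors on chain B = 7
EF(B3) = ES + duration = 7 + 5 = 12
Successor of B3 is M. ES(M) = max(sum(A), sum(B)) = max(21, 12) = 21
Free float = ES(successor) - EF(current) = 21 - 12 = 9

9


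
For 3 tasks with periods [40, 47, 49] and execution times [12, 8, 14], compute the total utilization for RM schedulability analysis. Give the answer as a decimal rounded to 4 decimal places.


Compute individual utilizations (exact fractions):
  Task 1: C/T = 12/40 = 3/10 (approx. 0.3)
  Task 2: C/T = 8/47 (approx. 0.1702)
  Task 3: C/T = 14/49 = 2/7 (approx. 0.2857)
Total utilization U = 3/10 + 8/47 + 2/7 = 2487/3290
Rounded to 4 decimal places: U = 0.7559
RM (Liu & Layland) bound for 3 tasks = 0.779763; compare with U = 2487/3290 (approx. 0.755927)
U <= bound, so schedulable by RM sufficient condition.

0.7559


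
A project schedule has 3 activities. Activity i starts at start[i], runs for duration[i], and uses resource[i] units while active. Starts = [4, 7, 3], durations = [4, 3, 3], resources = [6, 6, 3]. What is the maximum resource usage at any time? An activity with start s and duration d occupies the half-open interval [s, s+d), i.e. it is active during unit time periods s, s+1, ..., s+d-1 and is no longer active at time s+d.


Each activity i is active on [start_i, start_i + duration_i).
Compute total resource usage per time slot:
  t=0: active resources = [], total = 0
  t=1: active resources = [], total = 0
  t=2: active resources = [], total = 0
  t=3: active resources = [3], total = 3
  t=4: active resources = [6, 3], total = 9
  t=5: active resources = [6, 3], total = 9
  t=6: active resources = [6], total = 6
  t=7: active resources = [6, 6], total = 12
  t=8: active resources = [6], total = 6
  t=9: active resources = [6], total = 6
Peak resource demand = 12

12


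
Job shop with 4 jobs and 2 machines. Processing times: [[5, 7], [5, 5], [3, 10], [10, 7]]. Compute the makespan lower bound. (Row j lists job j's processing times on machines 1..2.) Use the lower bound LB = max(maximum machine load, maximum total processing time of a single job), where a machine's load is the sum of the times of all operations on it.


Machine loads:
  Machine 1: 5 + 5 + 3 + 10 = 23
  Machine 2: 7 + 5 + 10 + 7 = 29
Max machine load = 29
Job totals:
  Job 1: 12
  Job 2: 10
  Job 3: 13
  Job 4: 17
Max job total = 17
Lower bound = max(29, 17) = 29

29


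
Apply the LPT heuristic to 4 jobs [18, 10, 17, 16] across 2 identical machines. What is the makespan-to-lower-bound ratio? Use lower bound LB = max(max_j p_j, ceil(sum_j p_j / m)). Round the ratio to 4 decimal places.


LPT order: [18, 17, 16, 10]
Machine loads after assignment: [28, 33]
LPT makespan = 33
Lower bound = max(max_job, ceil(total/2)) = max(18, 31) = 31
Ratio = 33 / 31 = 1.0645

1.0645


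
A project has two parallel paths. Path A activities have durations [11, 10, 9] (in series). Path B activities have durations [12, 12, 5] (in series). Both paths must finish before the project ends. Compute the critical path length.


Path A total = 11 + 10 + 9 = 30
Path B total = 12 + 12 + 5 = 29
Critical path = longest path = max(30, 29) = 30

30


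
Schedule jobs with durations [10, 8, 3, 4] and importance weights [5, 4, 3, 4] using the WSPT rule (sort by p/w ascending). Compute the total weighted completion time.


Compute p/w ratios and sort ascending (WSPT): [(3, 3), (4, 4), (10, 5), (8, 4)]
Compute weighted completion times:
  Job (p=3,w=3): C=3, w*C=3*3=9
  Job (p=4,w=4): C=7, w*C=4*7=28
  Job (p=10,w=5): C=17, w*C=5*17=85
  Job (p=8,w=4): C=25, w*C=4*25=100
Total weighted completion time = 222

222


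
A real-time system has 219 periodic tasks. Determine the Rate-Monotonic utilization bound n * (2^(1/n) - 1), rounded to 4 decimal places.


Compute 2^(1/219) = 1.0031700697
Subtract 1: 1.0031700697 - 1 = 0.0031700697
Multiply by n: 219 * 0.0031700697 = 0.6942452643
Round to 4 dp: 0.6942

0.6942


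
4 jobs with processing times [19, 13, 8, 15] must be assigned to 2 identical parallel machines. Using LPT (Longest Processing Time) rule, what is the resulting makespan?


Sort jobs in decreasing order (LPT): [19, 15, 13, 8]
Assign each job to the least loaded machine:
  Machine 1: jobs [19, 8], load = 27
  Machine 2: jobs [15, 13], load = 28
Makespan = max load = 28

28


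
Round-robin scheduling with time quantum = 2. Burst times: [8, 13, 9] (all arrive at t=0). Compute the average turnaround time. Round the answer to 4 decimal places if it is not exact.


Time quantum = 2
Execution trace:
  J1 runs 2 units, time = 2
  J2 runs 2 units, time = 4
  J3 runs 2 units, time = 6
  J1 runs 2 units, time = 8
  J2 runs 2 units, time = 10
  J3 runs 2 units, time = 12
  J1 runs 2 units, time = 14
  J2 runs 2 units, time = 16
  J3 runs 2 units, time = 18
  J1 runs 2 units, time = 20
  J2 runs 2 units, time = 22
  J3 runs 2 units, time = 24
  J2 runs 2 units, time = 26
  J3 runs 1 units, time = 27
  J2 runs 2 units, time = 29
  J2 runs 1 units, time = 30
Finish times: [20, 30, 27]
Average turnaround = 77/3 = 25.6667

25.6667


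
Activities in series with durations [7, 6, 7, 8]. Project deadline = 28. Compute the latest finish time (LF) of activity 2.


LF(activity 2) = deadline - sum of successor durations
Successors: activities 3 through 4 with durations [7, 8]
Sum of successor durations = 15
LF = 28 - 15 = 13

13


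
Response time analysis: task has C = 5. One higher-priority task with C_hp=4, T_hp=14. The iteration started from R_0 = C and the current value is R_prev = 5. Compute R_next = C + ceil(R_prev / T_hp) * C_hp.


R_next = C + ceil(R_prev / T_hp) * C_hp
ceil(5 / 14) = ceil(0.3571) = 1
Interference = 1 * 4 = 4
R_next = 5 + 4 = 9

9


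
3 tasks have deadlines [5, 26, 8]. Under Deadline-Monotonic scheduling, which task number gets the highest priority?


Sort tasks by relative deadline (ascending):
  Task 1: deadline = 5
  Task 3: deadline = 8
  Task 2: deadline = 26
Priority order (highest first): [1, 3, 2]
Highest priority task = 1

1


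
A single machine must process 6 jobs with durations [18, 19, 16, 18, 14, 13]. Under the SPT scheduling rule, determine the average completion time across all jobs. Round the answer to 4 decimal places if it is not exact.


Sort jobs by processing time (SPT order): [13, 14, 16, 18, 18, 19]
Compute completion times sequentially:
  Job 1: processing = 13, completes at 13
  Job 2: processing = 14, completes at 27
  Job 3: processing = 16, completes at 43
  Job 4: processing = 18, completes at 61
  Job 5: processing = 18, completes at 79
  Job 6: processing = 19, completes at 98
Sum of completion times = 321
Average completion time = 321/6 = 53.5

53.5


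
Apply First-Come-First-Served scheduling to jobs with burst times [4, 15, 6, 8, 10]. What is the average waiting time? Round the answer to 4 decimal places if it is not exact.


FCFS order (as given): [4, 15, 6, 8, 10]
Waiting times:
  Job 1: wait = 0
  Job 2: wait = 4
  Job 3: wait = 19
  Job 4: wait = 25
  Job 5: wait = 33
Sum of waiting times = 81
Average waiting time = 81/5 = 16.2

16.2


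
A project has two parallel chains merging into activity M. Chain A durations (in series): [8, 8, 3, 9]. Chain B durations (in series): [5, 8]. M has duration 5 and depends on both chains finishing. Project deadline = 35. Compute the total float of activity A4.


Forward pass: ES(A4) = sum of predecessors on chain A = 19
EF = ES + duration = 19 + 9 = 28
Backward pass: LF(M) = deadline = 35; LS(M) = 35 - 5 = 30
LF(A4) = LS(M) - sum(successors on chain A) = 30 - 0 = 30
LS = LF - duration = 30 - 9 = 21
Total float = LS - ES = 21 - 19 = 2

2


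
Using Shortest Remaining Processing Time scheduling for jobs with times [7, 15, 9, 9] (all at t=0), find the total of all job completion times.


Since all jobs arrive at t=0, SRPT equals SPT ordering.
SPT order: [7, 9, 9, 15]
Completion times:
  Job 1: p=7, C=7
  Job 2: p=9, C=16
  Job 3: p=9, C=25
  Job 4: p=15, C=40
Total completion time = 7 + 16 + 25 + 40 = 88

88


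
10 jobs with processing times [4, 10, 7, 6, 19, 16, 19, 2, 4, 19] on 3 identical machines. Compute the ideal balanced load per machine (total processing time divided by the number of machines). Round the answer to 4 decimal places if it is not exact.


Total processing time = 4 + 10 + 7 + 6 + 19 + 16 + 19 + 2 + 4 + 19 = 106
Number of machines = 3
Ideal balanced load = 106 / 3 = 35.3333

35.3333


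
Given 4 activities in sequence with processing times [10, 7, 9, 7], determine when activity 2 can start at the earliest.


Activity 2 starts after activities 1 through 1 complete.
Predecessor durations: [10]
ES = 10 = 10

10


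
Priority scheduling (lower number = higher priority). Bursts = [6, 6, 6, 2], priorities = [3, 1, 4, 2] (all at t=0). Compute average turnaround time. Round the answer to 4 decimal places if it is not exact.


Sort by priority (ascending = highest first):
Order: [(1, 6), (2, 2), (3, 6), (4, 6)]
Completion times:
  Priority 1, burst=6, C=6
  Priority 2, burst=2, C=8
  Priority 3, burst=6, C=14
  Priority 4, burst=6, C=20
Average turnaround = 48/4 = 12.0

12.0


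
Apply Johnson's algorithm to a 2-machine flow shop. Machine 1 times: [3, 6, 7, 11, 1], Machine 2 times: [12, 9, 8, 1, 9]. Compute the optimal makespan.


Apply Johnson's rule:
  Group 1 (a <= b): [(5, 1, 9), (1, 3, 12), (2, 6, 9), (3, 7, 8)]
  Group 2 (a > b): [(4, 11, 1)]
Optimal job order: [5, 1, 2, 3, 4]
Schedule:
  Job 5: M1 done at 1, M2 done at 10
  Job 1: M1 done at 4, M2 done at 22
  Job 2: M1 done at 10, M2 done at 31
  Job 3: M1 done at 17, M2 done at 39
  Job 4: M1 done at 28, M2 done at 40
Makespan = 40

40


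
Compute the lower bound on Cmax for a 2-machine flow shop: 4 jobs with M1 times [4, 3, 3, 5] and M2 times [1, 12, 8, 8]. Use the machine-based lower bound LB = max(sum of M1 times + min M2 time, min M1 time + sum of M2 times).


LB1 = sum(M1 times) + min(M2 times) = 15 + 1 = 16
LB2 = min(M1 times) + sum(M2 times) = 3 + 29 = 32
Lower bound = max(LB1, LB2) = max(16, 32) = 32

32


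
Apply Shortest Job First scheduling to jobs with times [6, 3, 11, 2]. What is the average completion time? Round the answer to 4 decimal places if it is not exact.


SJF order (ascending): [2, 3, 6, 11]
Completion times:
  Job 1: burst=2, C=2
  Job 2: burst=3, C=5
  Job 3: burst=6, C=11
  Job 4: burst=11, C=22
Average completion = 40/4 = 10.0

10.0


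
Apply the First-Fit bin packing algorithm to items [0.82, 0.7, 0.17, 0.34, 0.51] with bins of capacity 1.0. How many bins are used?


Place items sequentially using First-Fit:
  Item 0.82 -> new Bin 1
  Item 0.7 -> new Bin 2
  Item 0.17 -> Bin 1 (now 0.99)
  Item 0.34 -> new Bin 3
  Item 0.51 -> Bin 3 (now 0.85)
Total bins used = 3

3


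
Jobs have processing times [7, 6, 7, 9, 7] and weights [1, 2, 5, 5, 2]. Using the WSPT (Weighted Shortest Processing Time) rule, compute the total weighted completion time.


Compute p/w ratios and sort ascending (WSPT): [(7, 5), (9, 5), (6, 2), (7, 2), (7, 1)]
Compute weighted completion times:
  Job (p=7,w=5): C=7, w*C=5*7=35
  Job (p=9,w=5): C=16, w*C=5*16=80
  Job (p=6,w=2): C=22, w*C=2*22=44
  Job (p=7,w=2): C=29, w*C=2*29=58
  Job (p=7,w=1): C=36, w*C=1*36=36
Total weighted completion time = 253

253


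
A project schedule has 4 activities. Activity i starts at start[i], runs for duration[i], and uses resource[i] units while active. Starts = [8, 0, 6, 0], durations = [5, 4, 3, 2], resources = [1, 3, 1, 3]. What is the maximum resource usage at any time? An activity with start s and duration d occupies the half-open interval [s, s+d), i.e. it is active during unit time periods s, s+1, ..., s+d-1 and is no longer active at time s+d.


Each activity i is active on [start_i, start_i + duration_i).
Compute total resource usage per time slot:
  t=0: active resources = [3, 3], total = 6
  t=1: active resources = [3, 3], total = 6
  t=2: active resources = [3], total = 3
  t=3: active resources = [3], total = 3
  t=4: active resources = [], total = 0
  t=5: active resources = [], total = 0
  t=6: active resources = [1], total = 1
  t=7: active resources = [1], total = 1
  t=8: active resources = [1, 1], total = 2
  t=9: active resources = [1], total = 1
  t=10: active resources = [1], total = 1
  t=11: active resources = [1], total = 1
  t=12: active resources = [1], total = 1
Peak resource demand = 6

6


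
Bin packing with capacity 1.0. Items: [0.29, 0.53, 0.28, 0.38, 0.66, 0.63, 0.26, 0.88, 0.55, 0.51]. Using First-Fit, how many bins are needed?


Place items sequentially using First-Fit:
  Item 0.29 -> new Bin 1
  Item 0.53 -> Bin 1 (now 0.82)
  Item 0.28 -> new Bin 2
  Item 0.38 -> Bin 2 (now 0.66)
  Item 0.66 -> new Bin 3
  Item 0.63 -> new Bin 4
  Item 0.26 -> Bin 2 (now 0.92)
  Item 0.88 -> new Bin 5
  Item 0.55 -> new Bin 6
  Item 0.51 -> new Bin 7
Total bins used = 7

7


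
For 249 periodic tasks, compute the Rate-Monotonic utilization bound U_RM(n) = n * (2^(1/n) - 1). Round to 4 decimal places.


Compute 2^(1/249) = 1.0027876018
Subtract 1: 1.0027876018 - 1 = 0.0027876018
Multiply by n: 249 * 0.0027876018 = 0.6941128482
Round to 4 dp: 0.6941

0.6941


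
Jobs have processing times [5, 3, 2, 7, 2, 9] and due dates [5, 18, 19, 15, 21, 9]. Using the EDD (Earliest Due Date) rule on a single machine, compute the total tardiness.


Sort by due date (EDD order): [(5, 5), (9, 9), (7, 15), (3, 18), (2, 19), (2, 21)]
Compute completion times and tardiness:
  Job 1: p=5, d=5, C=5, tardiness=max(0,5-5)=0
  Job 2: p=9, d=9, C=14, tardiness=max(0,14-9)=5
  Job 3: p=7, d=15, C=21, tardiness=max(0,21-15)=6
  Job 4: p=3, d=18, C=24, tardiness=max(0,24-18)=6
  Job 5: p=2, d=19, C=26, tardiness=max(0,26-19)=7
  Job 6: p=2, d=21, C=28, tardiness=max(0,28-21)=7
Total tardiness = 31

31


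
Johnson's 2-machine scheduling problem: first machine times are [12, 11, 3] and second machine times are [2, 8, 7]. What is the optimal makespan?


Apply Johnson's rule:
  Group 1 (a <= b): [(3, 3, 7)]
  Group 2 (a > b): [(2, 11, 8), (1, 12, 2)]
Optimal job order: [3, 2, 1]
Schedule:
  Job 3: M1 done at 3, M2 done at 10
  Job 2: M1 done at 14, M2 done at 22
  Job 1: M1 done at 26, M2 done at 28
Makespan = 28

28


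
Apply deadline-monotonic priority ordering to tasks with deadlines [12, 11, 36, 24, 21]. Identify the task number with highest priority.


Sort tasks by relative deadline (ascending):
  Task 2: deadline = 11
  Task 1: deadline = 12
  Task 5: deadline = 21
  Task 4: deadline = 24
  Task 3: deadline = 36
Priority order (highest first): [2, 1, 5, 4, 3]
Highest priority task = 2

2


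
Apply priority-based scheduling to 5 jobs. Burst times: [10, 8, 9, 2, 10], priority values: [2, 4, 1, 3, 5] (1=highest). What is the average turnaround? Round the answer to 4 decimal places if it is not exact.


Sort by priority (ascending = highest first):
Order: [(1, 9), (2, 10), (3, 2), (4, 8), (5, 10)]
Completion times:
  Priority 1, burst=9, C=9
  Priority 2, burst=10, C=19
  Priority 3, burst=2, C=21
  Priority 4, burst=8, C=29
  Priority 5, burst=10, C=39
Average turnaround = 117/5 = 23.4

23.4


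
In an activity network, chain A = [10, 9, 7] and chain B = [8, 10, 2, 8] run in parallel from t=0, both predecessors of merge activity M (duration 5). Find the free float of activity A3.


ES(A3) = sum of predecessors on chain A = 19
EF(A3) = ES + duration = 19 + 7 = 26
Successor of A3 is M. ES(M) = max(sum(A), sum(B)) = max(26, 28) = 28
Free float = ES(successor) - EF(current) = 28 - 26 = 2

2


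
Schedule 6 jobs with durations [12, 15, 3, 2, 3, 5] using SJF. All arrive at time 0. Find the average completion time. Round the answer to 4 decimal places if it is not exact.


SJF order (ascending): [2, 3, 3, 5, 12, 15]
Completion times:
  Job 1: burst=2, C=2
  Job 2: burst=3, C=5
  Job 3: burst=3, C=8
  Job 4: burst=5, C=13
  Job 5: burst=12, C=25
  Job 6: burst=15, C=40
Average completion = 93/6 = 15.5

15.5


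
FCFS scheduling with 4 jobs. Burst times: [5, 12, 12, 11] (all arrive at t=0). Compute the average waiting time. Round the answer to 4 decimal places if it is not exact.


FCFS order (as given): [5, 12, 12, 11]
Waiting times:
  Job 1: wait = 0
  Job 2: wait = 5
  Job 3: wait = 17
  Job 4: wait = 29
Sum of waiting times = 51
Average waiting time = 51/4 = 12.75

12.75


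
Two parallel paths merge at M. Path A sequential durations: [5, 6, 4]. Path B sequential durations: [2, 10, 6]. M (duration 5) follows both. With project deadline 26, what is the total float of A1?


Forward pass: ES(A1) = sum of predecessors on chain A = 0
EF = ES + duration = 0 + 5 = 5
Backward pass: LF(M) = deadline = 26; LS(M) = 26 - 5 = 21
LF(A1) = LS(M) - sum(successors on chain A) = 21 - 10 = 11
LS = LF - duration = 11 - 5 = 6
Total float = LS - ES = 6 - 0 = 6

6


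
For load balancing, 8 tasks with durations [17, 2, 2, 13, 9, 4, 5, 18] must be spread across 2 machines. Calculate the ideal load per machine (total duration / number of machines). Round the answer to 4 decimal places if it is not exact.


Total processing time = 17 + 2 + 2 + 13 + 9 + 4 + 5 + 18 = 70
Number of machines = 2
Ideal balanced load = 70 / 2 = 35.0

35.0


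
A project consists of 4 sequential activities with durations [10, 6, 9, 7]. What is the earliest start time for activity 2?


Activity 2 starts after activities 1 through 1 complete.
Predecessor durations: [10]
ES = 10 = 10

10


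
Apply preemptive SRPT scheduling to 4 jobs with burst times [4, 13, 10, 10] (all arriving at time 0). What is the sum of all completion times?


Since all jobs arrive at t=0, SRPT equals SPT ordering.
SPT order: [4, 10, 10, 13]
Completion times:
  Job 1: p=4, C=4
  Job 2: p=10, C=14
  Job 3: p=10, C=24
  Job 4: p=13, C=37
Total completion time = 4 + 14 + 24 + 37 = 79

79


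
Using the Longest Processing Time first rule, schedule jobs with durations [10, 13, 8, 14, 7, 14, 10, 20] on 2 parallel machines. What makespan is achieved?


Sort jobs in decreasing order (LPT): [20, 14, 14, 13, 10, 10, 8, 7]
Assign each job to the least loaded machine:
  Machine 1: jobs [20, 13, 10, 7], load = 50
  Machine 2: jobs [14, 14, 10, 8], load = 46
Makespan = max load = 50

50


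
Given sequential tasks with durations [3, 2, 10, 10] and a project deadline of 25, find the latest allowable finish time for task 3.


LF(activity 3) = deadline - sum of successor durations
Successors: activities 4 through 4 with durations [10]
Sum of successor durations = 10
LF = 25 - 10 = 15

15


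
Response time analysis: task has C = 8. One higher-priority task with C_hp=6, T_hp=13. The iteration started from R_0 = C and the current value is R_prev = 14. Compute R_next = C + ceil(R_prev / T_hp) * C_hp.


R_next = C + ceil(R_prev / T_hp) * C_hp
ceil(14 / 13) = ceil(1.0769) = 2
Interference = 2 * 6 = 12
R_next = 8 + 12 = 20

20


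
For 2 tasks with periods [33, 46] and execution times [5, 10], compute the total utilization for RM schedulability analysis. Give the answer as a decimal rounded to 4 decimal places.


Compute individual utilizations (exact fractions):
  Task 1: C/T = 5/33 (approx. 0.1515)
  Task 2: C/T = 10/46 = 5/23 (approx. 0.2174)
Total utilization U = 5/33 + 5/23 = 280/759
Rounded to 4 decimal places: U = 0.3689
RM (Liu & Layland) bound for 2 tasks = 0.828427; compare with U = 280/759 (approx. 0.368906)
U <= bound, so schedulable by RM sufficient condition.

0.3689


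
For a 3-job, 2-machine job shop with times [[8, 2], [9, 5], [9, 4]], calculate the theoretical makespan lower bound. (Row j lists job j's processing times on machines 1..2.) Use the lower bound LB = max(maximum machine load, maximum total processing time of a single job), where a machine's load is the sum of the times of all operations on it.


Machine loads:
  Machine 1: 8 + 9 + 9 = 26
  Machine 2: 2 + 5 + 4 = 11
Max machine load = 26
Job totals:
  Job 1: 10
  Job 2: 14
  Job 3: 13
Max job total = 14
Lower bound = max(26, 14) = 26

26


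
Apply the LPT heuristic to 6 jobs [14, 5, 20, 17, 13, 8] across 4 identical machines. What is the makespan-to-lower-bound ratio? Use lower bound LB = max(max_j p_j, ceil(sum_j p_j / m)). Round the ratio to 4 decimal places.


LPT order: [20, 17, 14, 13, 8, 5]
Machine loads after assignment: [20, 17, 19, 21]
LPT makespan = 21
Lower bound = max(max_job, ceil(total/4)) = max(20, 20) = 20
Ratio = 21 / 20 = 1.05

1.05


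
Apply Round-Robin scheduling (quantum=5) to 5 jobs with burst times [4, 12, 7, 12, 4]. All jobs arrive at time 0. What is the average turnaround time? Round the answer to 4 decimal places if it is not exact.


Time quantum = 5
Execution trace:
  J1 runs 4 units, time = 4
  J2 runs 5 units, time = 9
  J3 runs 5 units, time = 14
  J4 runs 5 units, time = 19
  J5 runs 4 units, time = 23
  J2 runs 5 units, time = 28
  J3 runs 2 units, time = 30
  J4 runs 5 units, time = 35
  J2 runs 2 units, time = 37
  J4 runs 2 units, time = 39
Finish times: [4, 37, 30, 39, 23]
Average turnaround = 133/5 = 26.6

26.6


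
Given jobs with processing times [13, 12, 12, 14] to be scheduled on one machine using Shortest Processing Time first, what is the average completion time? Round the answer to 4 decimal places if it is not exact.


Sort jobs by processing time (SPT order): [12, 12, 13, 14]
Compute completion times sequentially:
  Job 1: processing = 12, completes at 12
  Job 2: processing = 12, completes at 24
  Job 3: processing = 13, completes at 37
  Job 4: processing = 14, completes at 51
Sum of completion times = 124
Average completion time = 124/4 = 31.0

31.0


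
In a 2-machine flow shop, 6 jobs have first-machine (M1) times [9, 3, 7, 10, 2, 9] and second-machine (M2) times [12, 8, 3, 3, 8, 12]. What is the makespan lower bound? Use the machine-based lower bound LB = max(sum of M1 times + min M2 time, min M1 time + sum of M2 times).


LB1 = sum(M1 times) + min(M2 times) = 40 + 3 = 43
LB2 = min(M1 times) + sum(M2 times) = 2 + 46 = 48
Lower bound = max(LB1, LB2) = max(43, 48) = 48

48


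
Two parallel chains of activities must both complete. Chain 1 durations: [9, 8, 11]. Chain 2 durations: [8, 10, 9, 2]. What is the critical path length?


Path A total = 9 + 8 + 11 = 28
Path B total = 8 + 10 + 9 + 2 = 29
Critical path = longest path = max(28, 29) = 29

29


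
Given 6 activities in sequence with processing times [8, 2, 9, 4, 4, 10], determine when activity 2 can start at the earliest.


Activity 2 starts after activities 1 through 1 complete.
Predecessor durations: [8]
ES = 8 = 8

8


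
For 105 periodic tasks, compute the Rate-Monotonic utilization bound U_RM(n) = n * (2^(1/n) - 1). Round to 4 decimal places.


Compute 2^(1/105) = 1.0066232390
Subtract 1: 1.0066232390 - 1 = 0.0066232390
Multiply by n: 105 * 0.0066232390 = 0.6954400950
Round to 4 dp: 0.6954

0.6954


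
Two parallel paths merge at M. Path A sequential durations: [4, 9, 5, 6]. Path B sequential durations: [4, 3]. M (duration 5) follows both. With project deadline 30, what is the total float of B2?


Forward pass: ES(B2) = sum of predecessors on chain B = 4
EF = ES + duration = 4 + 3 = 7
Backward pass: LF(M) = deadline = 30; LS(M) = 30 - 5 = 25
LF(B2) = LS(M) - sum(successors on chain B) = 25 - 0 = 25
LS = LF - duration = 25 - 3 = 22
Total float = LS - ES = 22 - 4 = 18

18


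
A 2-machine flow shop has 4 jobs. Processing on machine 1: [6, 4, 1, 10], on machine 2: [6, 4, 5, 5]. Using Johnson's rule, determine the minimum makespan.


Apply Johnson's rule:
  Group 1 (a <= b): [(3, 1, 5), (2, 4, 4), (1, 6, 6)]
  Group 2 (a > b): [(4, 10, 5)]
Optimal job order: [3, 2, 1, 4]
Schedule:
  Job 3: M1 done at 1, M2 done at 6
  Job 2: M1 done at 5, M2 done at 10
  Job 1: M1 done at 11, M2 done at 17
  Job 4: M1 done at 21, M2 done at 26
Makespan = 26

26


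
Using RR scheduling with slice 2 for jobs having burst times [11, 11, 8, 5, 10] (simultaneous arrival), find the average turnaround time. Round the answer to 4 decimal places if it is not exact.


Time quantum = 2
Execution trace:
  J1 runs 2 units, time = 2
  J2 runs 2 units, time = 4
  J3 runs 2 units, time = 6
  J4 runs 2 units, time = 8
  J5 runs 2 units, time = 10
  J1 runs 2 units, time = 12
  J2 runs 2 units, time = 14
  J3 runs 2 units, time = 16
  J4 runs 2 units, time = 18
  J5 runs 2 units, time = 20
  J1 runs 2 units, time = 22
  J2 runs 2 units, time = 24
  J3 runs 2 units, time = 26
  J4 runs 1 units, time = 27
  J5 runs 2 units, time = 29
  J1 runs 2 units, time = 31
  J2 runs 2 units, time = 33
  J3 runs 2 units, time = 35
  J5 runs 2 units, time = 37
  J1 runs 2 units, time = 39
  J2 runs 2 units, time = 41
  J5 runs 2 units, time = 43
  J1 runs 1 units, time = 44
  J2 runs 1 units, time = 45
Finish times: [44, 45, 35, 27, 43]
Average turnaround = 194/5 = 38.8

38.8


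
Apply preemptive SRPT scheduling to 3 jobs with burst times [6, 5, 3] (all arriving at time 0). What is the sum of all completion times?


Since all jobs arrive at t=0, SRPT equals SPT ordering.
SPT order: [3, 5, 6]
Completion times:
  Job 1: p=3, C=3
  Job 2: p=5, C=8
  Job 3: p=6, C=14
Total completion time = 3 + 8 + 14 = 25

25


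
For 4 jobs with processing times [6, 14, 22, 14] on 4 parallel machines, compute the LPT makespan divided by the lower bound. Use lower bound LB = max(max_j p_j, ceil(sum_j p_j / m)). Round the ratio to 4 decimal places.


LPT order: [22, 14, 14, 6]
Machine loads after assignment: [22, 14, 14, 6]
LPT makespan = 22
Lower bound = max(max_job, ceil(total/4)) = max(22, 14) = 22
Ratio = 22 / 22 = 1.0

1.0


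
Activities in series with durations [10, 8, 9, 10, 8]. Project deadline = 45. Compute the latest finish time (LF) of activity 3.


LF(activity 3) = deadline - sum of successor durations
Successors: activities 4 through 5 with durations [10, 8]
Sum of successor durations = 18
LF = 45 - 18 = 27

27


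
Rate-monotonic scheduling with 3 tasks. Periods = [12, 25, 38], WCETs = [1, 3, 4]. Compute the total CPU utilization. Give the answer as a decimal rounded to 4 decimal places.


Compute individual utilizations (exact fractions):
  Task 1: C/T = 1/12 (approx. 0.0833)
  Task 2: C/T = 3/25 (approx. 0.12)
  Task 3: C/T = 4/38 = 2/19 (approx. 0.1053)
Total utilization U = 1/12 + 3/25 + 2/19 = 1759/5700
Rounded to 4 decimal places: U = 0.3086
RM (Liu & Layland) bound for 3 tasks = 0.779763; compare with U = 1759/5700 (approx. 0.308596)
U <= bound, so schedulable by RM sufficient condition.

0.3086


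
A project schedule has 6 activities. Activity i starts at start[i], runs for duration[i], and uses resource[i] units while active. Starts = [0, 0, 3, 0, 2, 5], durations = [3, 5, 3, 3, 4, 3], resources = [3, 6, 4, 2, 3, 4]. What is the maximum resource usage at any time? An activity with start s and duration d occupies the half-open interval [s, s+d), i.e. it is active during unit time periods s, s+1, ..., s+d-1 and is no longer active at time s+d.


Each activity i is active on [start_i, start_i + duration_i).
Compute total resource usage per time slot:
  t=0: active resources = [3, 6, 2], total = 11
  t=1: active resources = [3, 6, 2], total = 11
  t=2: active resources = [3, 6, 2, 3], total = 14
  t=3: active resources = [6, 4, 3], total = 13
  t=4: active resources = [6, 4, 3], total = 13
  t=5: active resources = [4, 3, 4], total = 11
  t=6: active resources = [4], total = 4
  t=7: active resources = [4], total = 4
Peak resource demand = 14

14


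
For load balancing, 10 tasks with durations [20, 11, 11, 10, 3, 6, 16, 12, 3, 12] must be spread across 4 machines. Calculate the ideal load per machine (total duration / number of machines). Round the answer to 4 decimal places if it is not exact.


Total processing time = 20 + 11 + 11 + 10 + 3 + 6 + 16 + 12 + 3 + 12 = 104
Number of machines = 4
Ideal balanced load = 104 / 4 = 26.0

26.0


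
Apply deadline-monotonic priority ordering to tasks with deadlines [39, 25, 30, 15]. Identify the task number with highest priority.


Sort tasks by relative deadline (ascending):
  Task 4: deadline = 15
  Task 2: deadline = 25
  Task 3: deadline = 30
  Task 1: deadline = 39
Priority order (highest first): [4, 2, 3, 1]
Highest priority task = 4

4


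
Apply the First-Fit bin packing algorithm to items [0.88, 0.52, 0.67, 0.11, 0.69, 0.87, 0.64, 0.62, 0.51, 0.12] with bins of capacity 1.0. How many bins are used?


Place items sequentially using First-Fit:
  Item 0.88 -> new Bin 1
  Item 0.52 -> new Bin 2
  Item 0.67 -> new Bin 3
  Item 0.11 -> Bin 1 (now 0.99)
  Item 0.69 -> new Bin 4
  Item 0.87 -> new Bin 5
  Item 0.64 -> new Bin 6
  Item 0.62 -> new Bin 7
  Item 0.51 -> new Bin 8
  Item 0.12 -> Bin 2 (now 0.64)
Total bins used = 8

8


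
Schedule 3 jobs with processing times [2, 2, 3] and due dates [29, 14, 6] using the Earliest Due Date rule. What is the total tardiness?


Sort by due date (EDD order): [(3, 6), (2, 14), (2, 29)]
Compute completion times and tardiness:
  Job 1: p=3, d=6, C=3, tardiness=max(0,3-6)=0
  Job 2: p=2, d=14, C=5, tardiness=max(0,5-14)=0
  Job 3: p=2, d=29, C=7, tardiness=max(0,7-29)=0
Total tardiness = 0

0


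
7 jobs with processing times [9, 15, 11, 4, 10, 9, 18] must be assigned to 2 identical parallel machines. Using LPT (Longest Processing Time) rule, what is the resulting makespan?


Sort jobs in decreasing order (LPT): [18, 15, 11, 10, 9, 9, 4]
Assign each job to the least loaded machine:
  Machine 1: jobs [18, 10, 9], load = 37
  Machine 2: jobs [15, 11, 9, 4], load = 39
Makespan = max load = 39

39


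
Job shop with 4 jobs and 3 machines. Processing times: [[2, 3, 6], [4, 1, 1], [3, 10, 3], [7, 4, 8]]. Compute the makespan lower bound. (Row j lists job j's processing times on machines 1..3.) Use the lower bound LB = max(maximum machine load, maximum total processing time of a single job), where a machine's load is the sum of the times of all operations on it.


Machine loads:
  Machine 1: 2 + 4 + 3 + 7 = 16
  Machine 2: 3 + 1 + 10 + 4 = 18
  Machine 3: 6 + 1 + 3 + 8 = 18
Max machine load = 18
Job totals:
  Job 1: 11
  Job 2: 6
  Job 3: 16
  Job 4: 19
Max job total = 19
Lower bound = max(18, 19) = 19

19


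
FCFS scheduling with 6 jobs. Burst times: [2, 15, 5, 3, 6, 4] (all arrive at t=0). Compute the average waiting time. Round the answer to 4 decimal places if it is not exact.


FCFS order (as given): [2, 15, 5, 3, 6, 4]
Waiting times:
  Job 1: wait = 0
  Job 2: wait = 2
  Job 3: wait = 17
  Job 4: wait = 22
  Job 5: wait = 25
  Job 6: wait = 31
Sum of waiting times = 97
Average waiting time = 97/6 = 16.1667

16.1667


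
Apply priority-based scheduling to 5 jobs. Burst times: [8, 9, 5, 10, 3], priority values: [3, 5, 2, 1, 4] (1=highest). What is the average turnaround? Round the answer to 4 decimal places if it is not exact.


Sort by priority (ascending = highest first):
Order: [(1, 10), (2, 5), (3, 8), (4, 3), (5, 9)]
Completion times:
  Priority 1, burst=10, C=10
  Priority 2, burst=5, C=15
  Priority 3, burst=8, C=23
  Priority 4, burst=3, C=26
  Priority 5, burst=9, C=35
Average turnaround = 109/5 = 21.8

21.8


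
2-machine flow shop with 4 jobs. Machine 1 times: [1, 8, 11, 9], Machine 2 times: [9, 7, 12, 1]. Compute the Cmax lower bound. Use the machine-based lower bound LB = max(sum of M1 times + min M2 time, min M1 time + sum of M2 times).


LB1 = sum(M1 times) + min(M2 times) = 29 + 1 = 30
LB2 = min(M1 times) + sum(M2 times) = 1 + 29 = 30
Lower bound = max(LB1, LB2) = max(30, 30) = 30

30


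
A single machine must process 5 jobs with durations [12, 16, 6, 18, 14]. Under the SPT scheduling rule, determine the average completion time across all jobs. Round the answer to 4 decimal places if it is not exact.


Sort jobs by processing time (SPT order): [6, 12, 14, 16, 18]
Compute completion times sequentially:
  Job 1: processing = 6, completes at 6
  Job 2: processing = 12, completes at 18
  Job 3: processing = 14, completes at 32
  Job 4: processing = 16, completes at 48
  Job 5: processing = 18, completes at 66
Sum of completion times = 170
Average completion time = 170/5 = 34.0

34.0


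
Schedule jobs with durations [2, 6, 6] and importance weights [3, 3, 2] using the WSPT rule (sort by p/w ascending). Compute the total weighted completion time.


Compute p/w ratios and sort ascending (WSPT): [(2, 3), (6, 3), (6, 2)]
Compute weighted completion times:
  Job (p=2,w=3): C=2, w*C=3*2=6
  Job (p=6,w=3): C=8, w*C=3*8=24
  Job (p=6,w=2): C=14, w*C=2*14=28
Total weighted completion time = 58

58


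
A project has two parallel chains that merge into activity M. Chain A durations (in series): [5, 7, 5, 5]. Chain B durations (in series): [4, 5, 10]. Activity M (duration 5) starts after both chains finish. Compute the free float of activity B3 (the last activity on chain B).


ES(B3) = sum of predecessors on chain B = 9
EF(B3) = ES + duration = 9 + 10 = 19
Successor of B3 is M. ES(M) = max(sum(A), sum(B)) = max(22, 19) = 22
Free float = ES(successor) - EF(current) = 22 - 19 = 3

3


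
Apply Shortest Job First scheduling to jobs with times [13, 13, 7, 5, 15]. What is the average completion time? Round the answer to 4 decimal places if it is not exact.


SJF order (ascending): [5, 7, 13, 13, 15]
Completion times:
  Job 1: burst=5, C=5
  Job 2: burst=7, C=12
  Job 3: burst=13, C=25
  Job 4: burst=13, C=38
  Job 5: burst=15, C=53
Average completion = 133/5 = 26.6

26.6


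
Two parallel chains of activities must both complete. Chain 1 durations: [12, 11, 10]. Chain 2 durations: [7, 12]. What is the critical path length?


Path A total = 12 + 11 + 10 = 33
Path B total = 7 + 12 = 19
Critical path = longest path = max(33, 19) = 33

33


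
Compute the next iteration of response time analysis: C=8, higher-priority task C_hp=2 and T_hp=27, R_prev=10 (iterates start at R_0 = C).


R_next = C + ceil(R_prev / T_hp) * C_hp
ceil(10 / 27) = ceil(0.3704) = 1
Interference = 1 * 2 = 2
R_next = 8 + 2 = 10
R_next = R_prev, so the iteration has converged (response time = 10).

10


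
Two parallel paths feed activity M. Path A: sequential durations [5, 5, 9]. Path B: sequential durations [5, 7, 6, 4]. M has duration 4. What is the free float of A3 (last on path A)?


ES(A3) = sum of predecessors on chain A = 10
EF(A3) = ES + duration = 10 + 9 = 19
Successor of A3 is M. ES(M) = max(sum(A), sum(B)) = max(19, 22) = 22
Free float = ES(successor) - EF(current) = 22 - 19 = 3

3


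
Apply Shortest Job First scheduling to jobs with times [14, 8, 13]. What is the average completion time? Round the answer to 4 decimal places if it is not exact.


SJF order (ascending): [8, 13, 14]
Completion times:
  Job 1: burst=8, C=8
  Job 2: burst=13, C=21
  Job 3: burst=14, C=35
Average completion = 64/3 = 21.3333

21.3333


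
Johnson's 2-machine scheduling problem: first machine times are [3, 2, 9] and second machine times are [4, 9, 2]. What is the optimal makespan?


Apply Johnson's rule:
  Group 1 (a <= b): [(2, 2, 9), (1, 3, 4)]
  Group 2 (a > b): [(3, 9, 2)]
Optimal job order: [2, 1, 3]
Schedule:
  Job 2: M1 done at 2, M2 done at 11
  Job 1: M1 done at 5, M2 done at 15
  Job 3: M1 done at 14, M2 done at 17
Makespan = 17

17


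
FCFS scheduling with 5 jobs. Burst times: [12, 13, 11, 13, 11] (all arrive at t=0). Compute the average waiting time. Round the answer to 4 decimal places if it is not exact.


FCFS order (as given): [12, 13, 11, 13, 11]
Waiting times:
  Job 1: wait = 0
  Job 2: wait = 12
  Job 3: wait = 25
  Job 4: wait = 36
  Job 5: wait = 49
Sum of waiting times = 122
Average waiting time = 122/5 = 24.4

24.4


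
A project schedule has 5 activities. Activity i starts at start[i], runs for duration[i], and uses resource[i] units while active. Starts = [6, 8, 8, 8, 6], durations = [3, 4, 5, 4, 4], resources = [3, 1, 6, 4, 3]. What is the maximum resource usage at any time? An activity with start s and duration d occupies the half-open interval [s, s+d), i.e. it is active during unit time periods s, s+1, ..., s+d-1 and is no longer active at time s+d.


Each activity i is active on [start_i, start_i + duration_i).
Compute total resource usage per time slot:
  t=0: active resources = [], total = 0
  t=1: active resources = [], total = 0
  t=2: active resources = [], total = 0
  t=3: active resources = [], total = 0
  t=4: active resources = [], total = 0
  t=5: active resources = [], total = 0
  t=6: active resources = [3, 3], total = 6
  t=7: active resources = [3, 3], total = 6
  t=8: active resources = [3, 1, 6, 4, 3], total = 17
  t=9: active resources = [1, 6, 4, 3], total = 14
  t=10: active resources = [1, 6, 4], total = 11
  t=11: active resources = [1, 6, 4], total = 11
  t=12: active resources = [6], total = 6
Peak resource demand = 17

17


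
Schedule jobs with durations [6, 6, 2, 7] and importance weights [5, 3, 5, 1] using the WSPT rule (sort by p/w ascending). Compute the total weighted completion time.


Compute p/w ratios and sort ascending (WSPT): [(2, 5), (6, 5), (6, 3), (7, 1)]
Compute weighted completion times:
  Job (p=2,w=5): C=2, w*C=5*2=10
  Job (p=6,w=5): C=8, w*C=5*8=40
  Job (p=6,w=3): C=14, w*C=3*14=42
  Job (p=7,w=1): C=21, w*C=1*21=21
Total weighted completion time = 113

113


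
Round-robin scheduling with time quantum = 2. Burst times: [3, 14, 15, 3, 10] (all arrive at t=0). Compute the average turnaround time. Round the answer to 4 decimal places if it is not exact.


Time quantum = 2
Execution trace:
  J1 runs 2 units, time = 2
  J2 runs 2 units, time = 4
  J3 runs 2 units, time = 6
  J4 runs 2 units, time = 8
  J5 runs 2 units, time = 10
  J1 runs 1 units, time = 11
  J2 runs 2 units, time = 13
  J3 runs 2 units, time = 15
  J4 runs 1 units, time = 16
  J5 runs 2 units, time = 18
  J2 runs 2 units, time = 20
  J3 runs 2 units, time = 22
  J5 runs 2 units, time = 24
  J2 runs 2 units, time = 26
  J3 runs 2 units, time = 28
  J5 runs 2 units, time = 30
  J2 runs 2 units, time = 32
  J3 runs 2 units, time = 34
  J5 runs 2 units, time = 36
  J2 runs 2 units, time = 38
  J3 runs 2 units, time = 40
  J2 runs 2 units, time = 42
  J3 runs 2 units, time = 44
  J3 runs 1 units, time = 45
Finish times: [11, 42, 45, 16, 36]
Average turnaround = 150/5 = 30.0

30.0


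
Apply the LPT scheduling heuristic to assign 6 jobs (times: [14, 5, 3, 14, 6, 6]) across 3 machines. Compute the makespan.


Sort jobs in decreasing order (LPT): [14, 14, 6, 6, 5, 3]
Assign each job to the least loaded machine:
  Machine 1: jobs [14, 3], load = 17
  Machine 2: jobs [14], load = 14
  Machine 3: jobs [6, 6, 5], load = 17
Makespan = max load = 17

17


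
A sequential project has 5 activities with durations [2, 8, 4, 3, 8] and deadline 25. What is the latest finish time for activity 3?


LF(activity 3) = deadline - sum of successor durations
Successors: activities 4 through 5 with durations [3, 8]
Sum of successor durations = 11
LF = 25 - 11 = 14

14


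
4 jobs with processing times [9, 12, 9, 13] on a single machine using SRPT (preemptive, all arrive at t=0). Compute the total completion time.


Since all jobs arrive at t=0, SRPT equals SPT ordering.
SPT order: [9, 9, 12, 13]
Completion times:
  Job 1: p=9, C=9
  Job 2: p=9, C=18
  Job 3: p=12, C=30
  Job 4: p=13, C=43
Total completion time = 9 + 18 + 30 + 43 = 100

100


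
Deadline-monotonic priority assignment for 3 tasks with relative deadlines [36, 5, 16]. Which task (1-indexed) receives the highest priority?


Sort tasks by relative deadline (ascending):
  Task 2: deadline = 5
  Task 3: deadline = 16
  Task 1: deadline = 36
Priority order (highest first): [2, 3, 1]
Highest priority task = 2

2
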